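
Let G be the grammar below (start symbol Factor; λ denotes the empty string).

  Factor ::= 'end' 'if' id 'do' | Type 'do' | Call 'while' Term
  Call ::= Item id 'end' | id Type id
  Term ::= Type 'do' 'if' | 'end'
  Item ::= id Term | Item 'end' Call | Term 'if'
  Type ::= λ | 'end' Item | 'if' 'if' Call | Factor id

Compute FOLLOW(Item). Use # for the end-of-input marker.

{ 'do', 'end', id }

In Call ::= Item id 'end': add FIRST(id 'end') = { id }.
In Item ::= Item 'end' Call: add FIRST('end' Call) = { 'end' }.
In Type ::= 'end' Item: Item is at the end, add FOLLOW(Type) = { 'do', id }.
Union: FOLLOW(Item) = { 'do', 'end', id }.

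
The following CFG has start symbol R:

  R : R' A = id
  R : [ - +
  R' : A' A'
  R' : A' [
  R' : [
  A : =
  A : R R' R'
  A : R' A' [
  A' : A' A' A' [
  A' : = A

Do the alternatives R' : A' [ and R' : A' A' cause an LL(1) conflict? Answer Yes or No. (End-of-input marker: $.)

FIRST(A' [) = { = } and FIRST(A' A') = { = }.
Both contain =, so the two alternatives are not disjoint — LL(1) conflict.

Yes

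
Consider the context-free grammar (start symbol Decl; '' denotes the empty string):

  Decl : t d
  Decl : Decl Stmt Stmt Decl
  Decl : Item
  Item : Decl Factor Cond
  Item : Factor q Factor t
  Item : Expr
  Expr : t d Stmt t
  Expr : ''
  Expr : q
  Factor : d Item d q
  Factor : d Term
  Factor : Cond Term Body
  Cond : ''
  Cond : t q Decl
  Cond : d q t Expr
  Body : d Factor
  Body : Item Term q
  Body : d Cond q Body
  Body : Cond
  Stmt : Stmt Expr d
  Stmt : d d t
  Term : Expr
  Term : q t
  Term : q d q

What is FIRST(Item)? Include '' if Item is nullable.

From Item : Decl Factor Cond: Decl, Factor, Cond nullable, take FIRST(Decl) ∪ FIRST(Factor) ∪ FIRST(Cond) = { d, q, t }; also '' since the whole RHS is nullable.
From Item : Factor q Factor t: Factor nullable, take FIRST(Factor) ∪ {q} = { d, q, t }.
From Item : Expr: add FIRST(Expr) = { q, t, '' } (including '' since Expr is nullable).
Union: FIRST(Item) = { d, q, t, '' }.

{ d, q, t, '' }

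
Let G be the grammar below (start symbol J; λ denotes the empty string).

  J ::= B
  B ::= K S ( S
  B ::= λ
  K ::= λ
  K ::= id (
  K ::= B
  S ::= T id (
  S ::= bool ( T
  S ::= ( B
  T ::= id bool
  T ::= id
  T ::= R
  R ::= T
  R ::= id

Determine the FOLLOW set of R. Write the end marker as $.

In T ::= R: R is at the end, add FOLLOW(T) = { $, (, bool, id }.
Union: FOLLOW(R) = { $, (, bool, id }.

{ $, (, bool, id }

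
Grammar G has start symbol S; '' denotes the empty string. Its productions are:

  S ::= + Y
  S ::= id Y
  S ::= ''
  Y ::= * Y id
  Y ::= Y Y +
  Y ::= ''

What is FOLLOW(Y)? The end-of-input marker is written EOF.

In S ::= + Y: Y is at the end, add FOLLOW(S) = { EOF }.
In S ::= id Y: Y is at the end, add FOLLOW(S) = { EOF }.
In Y ::= * Y id: add FIRST(id) = { id }.
In Y ::= Y Y +: add FIRST(Y +) = { *, + }.
In Y ::= Y Y +: add FIRST(+) = { + }.
Union: FOLLOW(Y) = { EOF, *, +, id }.

{ EOF, *, +, id }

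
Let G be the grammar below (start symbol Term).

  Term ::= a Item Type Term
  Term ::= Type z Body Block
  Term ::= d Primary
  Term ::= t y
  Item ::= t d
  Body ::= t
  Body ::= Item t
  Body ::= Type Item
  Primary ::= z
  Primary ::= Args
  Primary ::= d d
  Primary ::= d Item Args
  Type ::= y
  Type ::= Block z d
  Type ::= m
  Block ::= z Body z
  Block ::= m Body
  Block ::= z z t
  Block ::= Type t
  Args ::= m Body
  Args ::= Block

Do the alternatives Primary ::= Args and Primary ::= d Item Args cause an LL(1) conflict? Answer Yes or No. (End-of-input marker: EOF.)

No

FIRST(Args) = { m, y, z } and FIRST(d Item Args) = { d }.
The FIRST sets are disjoint and neither alternative is nullable — no conflict.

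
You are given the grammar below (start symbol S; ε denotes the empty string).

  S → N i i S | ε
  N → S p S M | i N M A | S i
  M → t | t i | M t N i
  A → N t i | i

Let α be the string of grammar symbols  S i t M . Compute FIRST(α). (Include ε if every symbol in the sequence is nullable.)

Add FIRST(S)\{ε} = { i, p }; S is nullable, continue.
i is a terminal; add {i} and stop.

{ i, p }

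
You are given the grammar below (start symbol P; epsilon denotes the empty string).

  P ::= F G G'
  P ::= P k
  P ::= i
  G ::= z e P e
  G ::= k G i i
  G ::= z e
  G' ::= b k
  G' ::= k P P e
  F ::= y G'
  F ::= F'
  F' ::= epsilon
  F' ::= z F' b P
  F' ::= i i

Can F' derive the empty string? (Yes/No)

F' has an epsilon-production, so F' ⇒ epsilon.

Yes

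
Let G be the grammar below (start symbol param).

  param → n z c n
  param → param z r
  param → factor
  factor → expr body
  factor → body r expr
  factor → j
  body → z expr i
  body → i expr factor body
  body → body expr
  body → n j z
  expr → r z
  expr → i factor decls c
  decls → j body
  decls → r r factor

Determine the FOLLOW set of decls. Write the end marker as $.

In expr → i factor decls c: add FIRST(c) = { c }.
Union: FOLLOW(decls) = { c }.

{ c }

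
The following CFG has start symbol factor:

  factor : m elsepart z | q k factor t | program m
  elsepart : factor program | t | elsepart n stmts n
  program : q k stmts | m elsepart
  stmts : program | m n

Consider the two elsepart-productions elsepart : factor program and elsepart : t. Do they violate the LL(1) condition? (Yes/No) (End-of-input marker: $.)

FIRST(factor program) = { m, q } and FIRST(t) = { t }.
The FIRST sets are disjoint and neither alternative is nullable — no conflict.

No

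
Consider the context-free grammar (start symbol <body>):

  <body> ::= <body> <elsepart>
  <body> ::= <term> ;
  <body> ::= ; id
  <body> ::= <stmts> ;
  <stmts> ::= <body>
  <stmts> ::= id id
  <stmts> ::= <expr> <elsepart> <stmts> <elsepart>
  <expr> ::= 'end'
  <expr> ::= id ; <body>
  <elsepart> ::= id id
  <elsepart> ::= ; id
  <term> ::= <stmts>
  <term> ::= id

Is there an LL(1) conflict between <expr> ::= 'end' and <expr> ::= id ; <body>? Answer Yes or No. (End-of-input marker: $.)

FIRST('end') = { 'end' } and FIRST(id ; <body>) = { id }.
The FIRST sets are disjoint and neither alternative is nullable — no conflict.

No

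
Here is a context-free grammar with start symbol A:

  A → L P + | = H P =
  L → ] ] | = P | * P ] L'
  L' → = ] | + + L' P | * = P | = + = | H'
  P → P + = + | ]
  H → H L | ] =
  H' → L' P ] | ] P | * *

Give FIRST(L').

L' → = ] contributes {=}.
L' → + + L' P contributes {+}.
L' → * = P contributes {*}.
L' → = + = contributes {=}.
From L' → H': add FIRST(H') = { *, +, =, ] }.
Union: FIRST(L') = { *, +, =, ] }.

{ *, +, =, ] }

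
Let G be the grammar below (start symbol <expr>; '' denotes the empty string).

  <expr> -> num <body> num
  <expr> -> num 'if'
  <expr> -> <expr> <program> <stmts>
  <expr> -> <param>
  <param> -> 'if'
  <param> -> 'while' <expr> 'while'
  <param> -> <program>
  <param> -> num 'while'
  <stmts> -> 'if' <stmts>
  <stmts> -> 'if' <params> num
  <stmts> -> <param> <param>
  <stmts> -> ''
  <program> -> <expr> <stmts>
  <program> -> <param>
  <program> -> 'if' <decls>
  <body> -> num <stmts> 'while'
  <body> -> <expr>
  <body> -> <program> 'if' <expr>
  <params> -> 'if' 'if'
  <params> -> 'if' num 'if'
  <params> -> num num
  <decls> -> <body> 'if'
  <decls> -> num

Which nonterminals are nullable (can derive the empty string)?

{ <stmts> }

Directly nullable (have an ''-production): <stmts>.
No other nonterminal has a production whose RHS symbols are all nullable.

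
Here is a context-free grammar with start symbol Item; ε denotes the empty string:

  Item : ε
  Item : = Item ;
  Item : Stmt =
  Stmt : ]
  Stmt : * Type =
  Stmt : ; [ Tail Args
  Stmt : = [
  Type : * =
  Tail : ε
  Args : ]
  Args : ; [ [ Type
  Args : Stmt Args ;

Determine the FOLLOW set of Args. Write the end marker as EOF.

In Stmt : ; [ Tail Args: Args is at the end, add FOLLOW(Stmt) = { *, ;, =, ] }.
In Args : Stmt Args ;: add FIRST(;) = { ; }.
Union: FOLLOW(Args) = { *, ;, =, ] }.

{ *, ;, =, ] }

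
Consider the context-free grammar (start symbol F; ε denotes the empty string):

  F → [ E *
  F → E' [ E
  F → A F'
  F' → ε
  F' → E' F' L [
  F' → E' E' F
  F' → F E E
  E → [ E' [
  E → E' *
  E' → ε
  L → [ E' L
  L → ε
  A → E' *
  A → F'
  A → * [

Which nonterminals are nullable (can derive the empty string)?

{ A, E', F, F', L }

Directly nullable (have an ε-production): F', E', L.
A → F' with every symbol nullable, so A is nullable.
F → A F' with every symbol nullable, so F is nullable.
No other nonterminal has a production whose RHS symbols are all nullable.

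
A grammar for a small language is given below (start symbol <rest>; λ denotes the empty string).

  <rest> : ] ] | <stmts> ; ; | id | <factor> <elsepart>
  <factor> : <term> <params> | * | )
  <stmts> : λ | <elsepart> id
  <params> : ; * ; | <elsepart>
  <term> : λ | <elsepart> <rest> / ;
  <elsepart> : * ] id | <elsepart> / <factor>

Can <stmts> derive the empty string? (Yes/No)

<stmts> has an λ-production, so <stmts> ⇒ λ.

Yes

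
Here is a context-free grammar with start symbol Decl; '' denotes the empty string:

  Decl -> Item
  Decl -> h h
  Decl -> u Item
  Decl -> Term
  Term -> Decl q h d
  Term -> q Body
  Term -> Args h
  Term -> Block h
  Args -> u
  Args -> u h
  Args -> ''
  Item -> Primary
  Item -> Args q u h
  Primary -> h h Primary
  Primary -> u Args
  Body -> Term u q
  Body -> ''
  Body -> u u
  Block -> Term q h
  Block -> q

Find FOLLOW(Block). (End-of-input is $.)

In Term -> Block h: add FIRST(h) = { h }.
Union: FOLLOW(Block) = { h }.

{ h }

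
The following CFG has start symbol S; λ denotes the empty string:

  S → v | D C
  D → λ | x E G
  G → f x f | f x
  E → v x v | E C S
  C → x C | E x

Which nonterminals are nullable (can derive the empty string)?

{ D }

Directly nullable (have an λ-production): D.
No other nonterminal has a production whose RHS symbols are all nullable.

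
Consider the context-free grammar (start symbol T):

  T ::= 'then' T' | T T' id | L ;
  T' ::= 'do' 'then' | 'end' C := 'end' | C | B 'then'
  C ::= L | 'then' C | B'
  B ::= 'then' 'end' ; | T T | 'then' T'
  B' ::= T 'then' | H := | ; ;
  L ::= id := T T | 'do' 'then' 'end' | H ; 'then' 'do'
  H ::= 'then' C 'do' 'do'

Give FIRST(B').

{ 'do', 'then', ;, id }

From B' ::= T 'then': add FIRST(T) = { 'do', 'then', id }.
From B' ::= H :=: add FIRST(H) = { 'then' }.
B' ::= ; ; contributes {;}.
Union: FIRST(B') = { 'do', 'then', ;, id }.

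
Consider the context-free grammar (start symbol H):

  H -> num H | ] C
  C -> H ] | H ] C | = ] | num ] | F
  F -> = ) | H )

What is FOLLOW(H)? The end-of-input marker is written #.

{ #, ), ] }

H is the start symbol, so # ∈ FOLLOW(H).
In H -> num H: H is at the end, add FOLLOW(H) = { #, ), ] }.
In C -> H ]: add FIRST(]) = { ] }.
In C -> H ] C: add FIRST(] C) = { ] }.
In F -> H ): add FIRST()) = { ) }.
Union: FOLLOW(H) = { #, ), ] }.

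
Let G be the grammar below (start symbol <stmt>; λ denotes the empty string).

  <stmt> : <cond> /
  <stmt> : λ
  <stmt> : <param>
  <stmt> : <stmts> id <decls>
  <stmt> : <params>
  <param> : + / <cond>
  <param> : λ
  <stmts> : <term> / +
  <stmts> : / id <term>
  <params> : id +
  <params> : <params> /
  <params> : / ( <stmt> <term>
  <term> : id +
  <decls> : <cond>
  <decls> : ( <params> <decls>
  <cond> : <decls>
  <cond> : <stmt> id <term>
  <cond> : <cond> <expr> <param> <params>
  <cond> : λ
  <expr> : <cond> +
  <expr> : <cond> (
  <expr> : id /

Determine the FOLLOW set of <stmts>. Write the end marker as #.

In <stmt> : <stmts> id <decls>: add FIRST(id <decls>) = { id }.
Union: FOLLOW(<stmts>) = { id }.

{ id }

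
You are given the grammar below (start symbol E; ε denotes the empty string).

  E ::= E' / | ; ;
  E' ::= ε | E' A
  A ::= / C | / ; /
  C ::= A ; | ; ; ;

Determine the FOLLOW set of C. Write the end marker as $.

{ /, ; }

In A ::= / C: C is at the end, add FOLLOW(A) = { /, ; }.
Union: FOLLOW(C) = { /, ; }.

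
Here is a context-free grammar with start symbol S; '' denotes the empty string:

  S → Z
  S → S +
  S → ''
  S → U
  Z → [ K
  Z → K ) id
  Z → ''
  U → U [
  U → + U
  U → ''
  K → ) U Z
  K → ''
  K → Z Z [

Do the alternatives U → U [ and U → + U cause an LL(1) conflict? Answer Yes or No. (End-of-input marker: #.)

FIRST(U [) = { +, [ } and FIRST(+ U) = { + }.
Both contain +, so the two alternatives are not disjoint — LL(1) conflict.

Yes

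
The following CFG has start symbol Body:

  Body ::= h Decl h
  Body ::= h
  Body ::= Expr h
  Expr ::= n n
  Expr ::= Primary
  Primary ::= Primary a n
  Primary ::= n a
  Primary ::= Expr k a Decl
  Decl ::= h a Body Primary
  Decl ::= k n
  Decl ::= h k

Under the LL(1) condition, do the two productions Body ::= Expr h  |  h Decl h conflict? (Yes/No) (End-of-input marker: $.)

FIRST(Expr h) = { n } and FIRST(h Decl h) = { h }.
The FIRST sets are disjoint and neither alternative is nullable — no conflict.

No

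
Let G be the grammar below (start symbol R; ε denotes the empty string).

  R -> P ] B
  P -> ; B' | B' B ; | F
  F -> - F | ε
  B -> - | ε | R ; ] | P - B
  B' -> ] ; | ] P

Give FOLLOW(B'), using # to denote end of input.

{ -, ;, ] }

In P -> ; B': B' is at the end, add FOLLOW(P) = { -, ;, ] }.
In P -> B' B ;: add FIRST(B ;) = { -, ;, ] }.
Union: FOLLOW(B') = { -, ;, ] }.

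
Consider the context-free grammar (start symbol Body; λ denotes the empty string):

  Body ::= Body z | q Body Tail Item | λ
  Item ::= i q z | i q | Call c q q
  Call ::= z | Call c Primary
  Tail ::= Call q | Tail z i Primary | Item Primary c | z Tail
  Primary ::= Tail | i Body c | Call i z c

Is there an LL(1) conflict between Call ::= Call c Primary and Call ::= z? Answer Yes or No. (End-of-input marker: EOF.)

FIRST(Call c Primary) = { z } and FIRST(z) = { z }.
Both contain z, so the two alternatives are not disjoint — LL(1) conflict.

Yes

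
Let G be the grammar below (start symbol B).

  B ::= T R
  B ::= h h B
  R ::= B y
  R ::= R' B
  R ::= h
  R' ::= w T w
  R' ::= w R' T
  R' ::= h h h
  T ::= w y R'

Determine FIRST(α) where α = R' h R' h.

Add FIRST(R') = { h, w }; R' is not nullable, stop.

{ h, w }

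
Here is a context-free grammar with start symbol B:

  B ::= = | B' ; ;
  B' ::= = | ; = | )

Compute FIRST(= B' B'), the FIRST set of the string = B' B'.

{ = }

= is a terminal; add {=} and stop.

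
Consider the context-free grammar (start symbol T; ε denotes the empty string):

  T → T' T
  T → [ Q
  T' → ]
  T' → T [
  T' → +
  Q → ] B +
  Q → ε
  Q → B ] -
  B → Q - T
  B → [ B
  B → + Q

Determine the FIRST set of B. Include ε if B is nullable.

{ +, -, [, ] }

From B → Q - T: Q nullable, take FIRST(Q) ∪ {-} = { +, -, [, ] }.
B → [ B contributes {[}.
B → + Q contributes {+}.
Union: FIRST(B) = { +, -, [, ] }.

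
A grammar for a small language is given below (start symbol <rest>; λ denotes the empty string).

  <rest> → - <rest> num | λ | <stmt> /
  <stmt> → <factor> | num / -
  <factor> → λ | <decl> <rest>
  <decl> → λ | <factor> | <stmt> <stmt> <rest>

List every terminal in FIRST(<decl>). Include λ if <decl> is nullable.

{ -, /, num, λ }

<decl> → λ contributes λ.
From <decl> → <factor>: add FIRST(<factor>) = { -, /, num, λ } (including λ since <factor> is nullable).
From <decl> → <stmt> <stmt> <rest>: <stmt>, <stmt>, <rest> nullable, take FIRST(<stmt>) ∪ FIRST(<stmt>) ∪ FIRST(<rest>) = { -, /, num }; also λ since the whole RHS is nullable.
Union: FIRST(<decl>) = { -, /, num, λ }.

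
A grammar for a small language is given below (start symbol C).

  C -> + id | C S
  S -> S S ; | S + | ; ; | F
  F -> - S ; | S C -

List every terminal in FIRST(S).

{ -, ; }

From S -> S S ;: add FIRST(S) = { -, ; }.
From S -> S +: add FIRST(S) = { -, ; }.
S -> ; ; contributes {;}.
From S -> F: add FIRST(F) = { -, ; }.
Union: FIRST(S) = { -, ; }.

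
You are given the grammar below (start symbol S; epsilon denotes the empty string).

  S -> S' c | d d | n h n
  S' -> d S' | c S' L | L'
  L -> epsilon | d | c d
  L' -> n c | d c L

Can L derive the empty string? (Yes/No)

Yes

L has an epsilon-production, so L ⇒ epsilon.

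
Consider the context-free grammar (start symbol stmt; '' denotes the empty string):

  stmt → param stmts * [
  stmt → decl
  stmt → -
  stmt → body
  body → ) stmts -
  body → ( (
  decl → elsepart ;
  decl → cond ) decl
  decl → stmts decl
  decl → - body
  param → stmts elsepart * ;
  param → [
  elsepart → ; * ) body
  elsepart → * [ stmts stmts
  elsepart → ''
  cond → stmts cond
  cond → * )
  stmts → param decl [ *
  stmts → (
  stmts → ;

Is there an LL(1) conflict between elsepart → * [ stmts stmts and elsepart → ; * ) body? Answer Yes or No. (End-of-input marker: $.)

FIRST(* [ stmts stmts) = { * } and FIRST(; * ) body) = { ; }.
The FIRST sets are disjoint and neither alternative is nullable — no conflict.

No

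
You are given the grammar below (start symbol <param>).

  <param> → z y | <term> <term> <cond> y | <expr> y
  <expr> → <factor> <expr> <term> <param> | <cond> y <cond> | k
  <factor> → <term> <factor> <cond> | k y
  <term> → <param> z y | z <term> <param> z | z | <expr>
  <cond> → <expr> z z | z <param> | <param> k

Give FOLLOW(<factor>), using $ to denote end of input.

{ k, z }

In <expr> → <factor> <expr> <term> <param>: add FIRST(<expr> <term> <param>) = { k, z }.
In <factor> → <term> <factor> <cond>: add FIRST(<cond>) = { k, z }.
Union: FOLLOW(<factor>) = { k, z }.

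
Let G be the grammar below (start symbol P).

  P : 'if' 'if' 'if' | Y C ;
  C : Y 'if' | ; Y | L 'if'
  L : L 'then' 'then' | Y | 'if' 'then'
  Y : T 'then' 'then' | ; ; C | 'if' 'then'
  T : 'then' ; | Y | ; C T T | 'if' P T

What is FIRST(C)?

From C : Y 'if': add FIRST(Y) = { 'if', 'then', ; }.
C : ; Y contributes {;}.
From C : L 'if': add FIRST(L) = { 'if', 'then', ; }.
Union: FIRST(C) = { 'if', 'then', ; }.

{ 'if', 'then', ; }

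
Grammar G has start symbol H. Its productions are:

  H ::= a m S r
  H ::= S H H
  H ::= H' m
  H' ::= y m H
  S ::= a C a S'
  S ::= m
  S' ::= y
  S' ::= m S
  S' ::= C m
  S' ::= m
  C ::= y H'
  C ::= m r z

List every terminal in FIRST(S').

{ m, y }

S' ::= y contributes {y}.
S' ::= m S contributes {m}.
From S' ::= C m: add FIRST(C) = { m, y }.
S' ::= m contributes {m}.
Union: FIRST(S') = { m, y }.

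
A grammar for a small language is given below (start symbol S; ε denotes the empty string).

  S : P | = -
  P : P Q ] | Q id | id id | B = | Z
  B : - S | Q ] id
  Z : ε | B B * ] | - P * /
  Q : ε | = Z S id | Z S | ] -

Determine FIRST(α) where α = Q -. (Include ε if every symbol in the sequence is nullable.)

{ -, =, ], id }

Add FIRST(Q)\{ε} = { -, =, ], id }; Q is nullable, continue.
- is a terminal; add {-} and stop.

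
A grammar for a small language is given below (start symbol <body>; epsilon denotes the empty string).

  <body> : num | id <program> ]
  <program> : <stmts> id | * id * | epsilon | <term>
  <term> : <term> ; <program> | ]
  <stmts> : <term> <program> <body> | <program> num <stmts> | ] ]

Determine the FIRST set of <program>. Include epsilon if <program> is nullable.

From <program> : <stmts> id: add FIRST(<stmts>) = { *, ], num }.
<program> : * id * contributes {*}.
<program> : epsilon contributes epsilon.
From <program> : <term>: add FIRST(<term>) = { ] }.
Union: FIRST(<program>) = { *, ], num, epsilon }.

{ *, ], num, epsilon }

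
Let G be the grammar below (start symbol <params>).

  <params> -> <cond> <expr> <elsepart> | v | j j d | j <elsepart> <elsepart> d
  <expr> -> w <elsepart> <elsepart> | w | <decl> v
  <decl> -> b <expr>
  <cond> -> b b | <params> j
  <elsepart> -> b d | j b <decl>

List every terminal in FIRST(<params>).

From <params> -> <cond> <expr> <elsepart>: add FIRST(<cond>) = { b, j, v }.
<params> -> v contributes {v}.
<params> -> j j d contributes {j}.
<params> -> j <elsepart> <elsepart> d contributes {j}.
Union: FIRST(<params>) = { b, j, v }.

{ b, j, v }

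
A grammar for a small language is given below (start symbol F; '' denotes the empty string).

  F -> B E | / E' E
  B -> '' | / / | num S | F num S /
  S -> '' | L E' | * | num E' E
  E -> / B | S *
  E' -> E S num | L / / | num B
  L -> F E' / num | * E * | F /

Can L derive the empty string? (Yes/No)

No

Nullable nonterminals: B, S.
No production of L has an RHS whose symbols are all nullable, so L is not nullable.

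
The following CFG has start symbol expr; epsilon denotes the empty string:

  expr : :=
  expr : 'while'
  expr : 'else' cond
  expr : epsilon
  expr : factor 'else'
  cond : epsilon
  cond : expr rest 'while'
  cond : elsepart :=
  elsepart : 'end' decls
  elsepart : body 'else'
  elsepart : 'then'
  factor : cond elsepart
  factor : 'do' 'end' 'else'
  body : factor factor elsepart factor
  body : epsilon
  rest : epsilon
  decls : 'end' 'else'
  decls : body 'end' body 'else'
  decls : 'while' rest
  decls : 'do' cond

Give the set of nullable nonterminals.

Directly nullable (have an epsilon-production): expr, cond, body, rest.
No other nonterminal has a production whose RHS symbols are all nullable.

{ body, cond, expr, rest }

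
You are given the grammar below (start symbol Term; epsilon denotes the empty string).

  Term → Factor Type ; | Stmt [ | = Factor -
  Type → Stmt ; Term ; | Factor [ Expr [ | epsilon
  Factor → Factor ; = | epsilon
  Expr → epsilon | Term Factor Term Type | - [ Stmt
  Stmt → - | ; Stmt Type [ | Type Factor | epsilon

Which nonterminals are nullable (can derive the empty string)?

{ Expr, Factor, Stmt, Type }

Directly nullable (have an epsilon-production): Type, Factor, Expr, Stmt.
No other nonterminal has a production whose RHS symbols are all nullable.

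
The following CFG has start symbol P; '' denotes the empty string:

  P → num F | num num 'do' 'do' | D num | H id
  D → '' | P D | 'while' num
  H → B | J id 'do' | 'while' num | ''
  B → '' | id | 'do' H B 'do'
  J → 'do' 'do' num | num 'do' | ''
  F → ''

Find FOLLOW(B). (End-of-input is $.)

In H → B: B is at the end, add FOLLOW(H) = { 'do', id }.
In B → 'do' H B 'do': add FIRST('do') = { 'do' }.
Union: FOLLOW(B) = { 'do', id }.

{ 'do', id }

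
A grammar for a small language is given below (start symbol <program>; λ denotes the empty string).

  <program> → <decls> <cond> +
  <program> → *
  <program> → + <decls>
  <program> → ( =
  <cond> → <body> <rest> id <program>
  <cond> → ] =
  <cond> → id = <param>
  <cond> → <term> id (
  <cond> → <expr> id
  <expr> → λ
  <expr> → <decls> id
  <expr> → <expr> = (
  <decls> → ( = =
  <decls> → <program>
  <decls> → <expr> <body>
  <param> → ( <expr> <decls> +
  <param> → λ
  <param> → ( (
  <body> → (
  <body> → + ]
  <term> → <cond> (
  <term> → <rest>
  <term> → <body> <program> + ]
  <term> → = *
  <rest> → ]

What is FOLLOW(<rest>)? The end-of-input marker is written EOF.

{ id }

In <cond> → <body> <rest> id <program>: add FIRST(id <program>) = { id }.
In <term> → <rest>: <rest> is at the end, add FOLLOW(<term>) = { id }.
Union: FOLLOW(<rest>) = { id }.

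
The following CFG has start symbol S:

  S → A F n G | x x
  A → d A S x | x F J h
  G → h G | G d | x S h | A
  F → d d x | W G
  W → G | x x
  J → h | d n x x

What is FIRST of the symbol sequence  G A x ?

{ d, h, x }

Add FIRST(G) = { d, h, x }; G is not nullable, stop.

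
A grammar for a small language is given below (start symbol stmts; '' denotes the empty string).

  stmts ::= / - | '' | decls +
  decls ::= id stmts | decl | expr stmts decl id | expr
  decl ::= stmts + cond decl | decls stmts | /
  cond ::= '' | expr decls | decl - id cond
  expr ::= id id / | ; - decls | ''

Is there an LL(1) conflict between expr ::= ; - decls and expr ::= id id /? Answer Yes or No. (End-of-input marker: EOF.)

FIRST(; - decls) = { ; } and FIRST(id id /) = { id }.
The FIRST sets are disjoint and neither alternative is nullable — no conflict.

No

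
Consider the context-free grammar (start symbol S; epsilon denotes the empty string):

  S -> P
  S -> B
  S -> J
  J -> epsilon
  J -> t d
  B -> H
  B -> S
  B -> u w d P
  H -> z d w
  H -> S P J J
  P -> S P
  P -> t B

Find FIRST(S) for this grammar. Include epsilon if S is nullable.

From S -> P: add FIRST(P) = { t, u, z }.
From S -> B: add FIRST(B) = { t, u, z, epsilon } (including epsilon since B is nullable).
From S -> J: add FIRST(J) = { t, epsilon } (including epsilon since J is nullable).
Union: FIRST(S) = { t, u, z, epsilon }.

{ t, u, z, epsilon }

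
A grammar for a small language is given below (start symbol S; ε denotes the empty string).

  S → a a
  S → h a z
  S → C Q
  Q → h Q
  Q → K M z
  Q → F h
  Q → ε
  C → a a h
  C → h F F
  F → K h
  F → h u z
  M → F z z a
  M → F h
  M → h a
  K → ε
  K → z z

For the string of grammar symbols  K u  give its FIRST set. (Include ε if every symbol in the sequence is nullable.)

{ u, z }

Add FIRST(K)\{ε} = { z }; K is nullable, continue.
u is a terminal; add {u} and stop.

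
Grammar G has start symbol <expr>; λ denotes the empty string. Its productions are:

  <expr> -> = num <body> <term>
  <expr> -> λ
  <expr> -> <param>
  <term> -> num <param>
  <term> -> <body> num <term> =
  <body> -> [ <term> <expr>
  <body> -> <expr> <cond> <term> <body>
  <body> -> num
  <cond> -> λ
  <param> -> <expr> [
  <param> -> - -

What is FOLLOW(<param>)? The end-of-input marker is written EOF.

In <expr> -> <param>: <param> is at the end, add FOLLOW(<expr>) = { EOF, -, =, [, num }.
In <term> -> num <param>: <param> is at the end, add FOLLOW(<term>) = { EOF, -, =, [, num }.
Union: FOLLOW(<param>) = { EOF, -, =, [, num }.

{ EOF, -, =, [, num }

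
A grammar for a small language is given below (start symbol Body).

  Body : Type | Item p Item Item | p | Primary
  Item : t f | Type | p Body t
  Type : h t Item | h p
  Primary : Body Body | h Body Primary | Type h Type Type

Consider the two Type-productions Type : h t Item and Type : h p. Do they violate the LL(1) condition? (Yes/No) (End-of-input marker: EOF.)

FIRST(h t Item) = { h } and FIRST(h p) = { h }.
Both contain h, so the two alternatives are not disjoint — LL(1) conflict.

Yes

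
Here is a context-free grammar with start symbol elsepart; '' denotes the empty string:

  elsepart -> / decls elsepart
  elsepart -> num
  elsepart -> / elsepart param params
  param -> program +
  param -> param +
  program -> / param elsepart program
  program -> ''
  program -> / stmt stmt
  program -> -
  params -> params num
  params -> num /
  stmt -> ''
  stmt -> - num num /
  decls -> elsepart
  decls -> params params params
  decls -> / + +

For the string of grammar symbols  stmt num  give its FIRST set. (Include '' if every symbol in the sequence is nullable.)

{ -, num }

Add FIRST(stmt)\{''} = { - }; stmt is nullable, continue.
num is a terminal; add {num} and stop.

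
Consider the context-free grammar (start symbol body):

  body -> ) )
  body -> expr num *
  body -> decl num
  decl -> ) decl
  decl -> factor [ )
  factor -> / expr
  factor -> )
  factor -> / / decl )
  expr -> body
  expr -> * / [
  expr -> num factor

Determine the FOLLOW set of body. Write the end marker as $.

{ $, [, num }

body is the start symbol, so $ ∈ FOLLOW(body).
In expr -> body: body is at the end, add FOLLOW(expr) = { [, num }.
Union: FOLLOW(body) = { $, [, num }.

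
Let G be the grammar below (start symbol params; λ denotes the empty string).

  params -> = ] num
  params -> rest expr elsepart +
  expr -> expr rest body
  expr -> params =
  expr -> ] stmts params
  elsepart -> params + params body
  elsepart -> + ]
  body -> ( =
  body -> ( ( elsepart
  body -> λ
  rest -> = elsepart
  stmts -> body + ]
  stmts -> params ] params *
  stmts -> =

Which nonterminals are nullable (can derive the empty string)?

{ body }

Directly nullable (have an λ-production): body.
No other nonterminal has a production whose RHS symbols are all nullable.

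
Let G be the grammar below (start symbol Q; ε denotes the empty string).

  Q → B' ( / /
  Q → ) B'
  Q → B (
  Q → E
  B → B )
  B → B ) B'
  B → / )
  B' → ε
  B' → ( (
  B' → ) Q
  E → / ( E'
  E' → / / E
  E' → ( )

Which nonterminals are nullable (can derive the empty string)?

Directly nullable (have an ε-production): B'.
No other nonterminal has a production whose RHS symbols are all nullable.

{ B' }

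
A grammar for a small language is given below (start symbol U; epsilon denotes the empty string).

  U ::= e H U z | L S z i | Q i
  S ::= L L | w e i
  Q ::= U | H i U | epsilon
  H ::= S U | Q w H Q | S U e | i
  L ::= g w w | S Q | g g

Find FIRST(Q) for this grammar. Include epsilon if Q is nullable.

From Q ::= U: add FIRST(U) = { e, g, i, w }.
From Q ::= H i U: add FIRST(H) = { e, g, i, w }.
Q ::= epsilon contributes epsilon.
Union: FIRST(Q) = { e, g, i, w, epsilon }.

{ e, g, i, w, epsilon }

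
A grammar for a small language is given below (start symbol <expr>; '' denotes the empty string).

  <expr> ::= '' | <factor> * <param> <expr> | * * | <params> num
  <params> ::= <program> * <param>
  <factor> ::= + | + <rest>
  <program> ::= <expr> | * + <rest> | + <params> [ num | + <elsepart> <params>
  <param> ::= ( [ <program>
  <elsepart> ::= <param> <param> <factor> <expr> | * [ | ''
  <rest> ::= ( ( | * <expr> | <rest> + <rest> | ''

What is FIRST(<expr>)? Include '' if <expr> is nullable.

{ *, +, '' }

<expr> ::= '' contributes ''.
From <expr> ::= <factor> * <param> <expr>: add FIRST(<factor>) = { + }.
<expr> ::= * * contributes {*}.
From <expr> ::= <params> num: add FIRST(<params>) = { *, + }.
Union: FIRST(<expr>) = { *, +, '' }.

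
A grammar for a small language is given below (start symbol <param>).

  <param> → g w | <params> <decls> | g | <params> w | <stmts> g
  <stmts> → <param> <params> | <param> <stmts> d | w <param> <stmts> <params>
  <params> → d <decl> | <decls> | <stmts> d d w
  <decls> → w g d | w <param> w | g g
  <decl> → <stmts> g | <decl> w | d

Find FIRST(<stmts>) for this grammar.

{ d, g, w }

From <stmts> → <param> <params>: add FIRST(<param>) = { d, g, w }.
From <stmts> → <param> <stmts> d: add FIRST(<param>) = { d, g, w }.
<stmts> → w <param> <stmts> <params> contributes {w}.
Union: FIRST(<stmts>) = { d, g, w }.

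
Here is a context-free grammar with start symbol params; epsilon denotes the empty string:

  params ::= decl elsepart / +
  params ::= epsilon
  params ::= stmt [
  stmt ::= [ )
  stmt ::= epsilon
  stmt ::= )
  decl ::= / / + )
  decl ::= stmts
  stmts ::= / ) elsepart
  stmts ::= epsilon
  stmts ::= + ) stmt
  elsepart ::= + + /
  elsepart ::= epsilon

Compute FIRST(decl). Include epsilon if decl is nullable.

{ +, /, epsilon }

decl ::= / / + ) contributes {/}.
From decl ::= stmts: add FIRST(stmts) = { +, /, epsilon } (including epsilon since stmts is nullable).
Union: FIRST(decl) = { +, /, epsilon }.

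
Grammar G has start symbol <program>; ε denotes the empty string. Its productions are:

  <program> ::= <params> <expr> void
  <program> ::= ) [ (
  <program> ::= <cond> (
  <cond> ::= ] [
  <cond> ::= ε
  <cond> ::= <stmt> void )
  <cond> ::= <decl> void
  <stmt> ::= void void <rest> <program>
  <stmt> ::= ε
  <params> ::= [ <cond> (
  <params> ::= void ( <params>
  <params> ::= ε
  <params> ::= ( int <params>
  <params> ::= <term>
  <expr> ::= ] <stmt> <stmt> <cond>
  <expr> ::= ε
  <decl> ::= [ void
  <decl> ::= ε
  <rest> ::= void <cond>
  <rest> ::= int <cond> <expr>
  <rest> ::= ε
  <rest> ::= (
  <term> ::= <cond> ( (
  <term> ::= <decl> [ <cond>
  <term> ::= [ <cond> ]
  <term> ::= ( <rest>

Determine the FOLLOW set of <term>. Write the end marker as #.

In <params> ::= <term>: <term> is at the end, add FOLLOW(<params>) = { ], void }.
Union: FOLLOW(<term>) = { ], void }.

{ ], void }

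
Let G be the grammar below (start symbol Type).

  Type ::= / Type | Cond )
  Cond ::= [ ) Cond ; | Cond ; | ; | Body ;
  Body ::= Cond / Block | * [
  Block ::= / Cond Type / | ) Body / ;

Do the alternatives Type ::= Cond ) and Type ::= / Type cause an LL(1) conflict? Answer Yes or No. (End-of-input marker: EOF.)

No

FIRST(Cond )) = { *, ;, [ } and FIRST(/ Type) = { / }.
The FIRST sets are disjoint and neither alternative is nullable — no conflict.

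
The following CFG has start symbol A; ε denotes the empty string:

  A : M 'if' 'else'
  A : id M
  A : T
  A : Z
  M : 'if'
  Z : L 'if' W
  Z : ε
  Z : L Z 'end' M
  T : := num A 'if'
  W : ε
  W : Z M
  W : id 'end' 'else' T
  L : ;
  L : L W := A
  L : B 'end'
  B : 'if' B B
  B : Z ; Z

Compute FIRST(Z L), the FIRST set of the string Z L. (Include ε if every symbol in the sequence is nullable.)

{ 'if', ; }

Add FIRST(Z)\{ε} = { 'if', ; }; Z is nullable, continue.
Add FIRST(L) = { 'if', ; }; L is not nullable, stop.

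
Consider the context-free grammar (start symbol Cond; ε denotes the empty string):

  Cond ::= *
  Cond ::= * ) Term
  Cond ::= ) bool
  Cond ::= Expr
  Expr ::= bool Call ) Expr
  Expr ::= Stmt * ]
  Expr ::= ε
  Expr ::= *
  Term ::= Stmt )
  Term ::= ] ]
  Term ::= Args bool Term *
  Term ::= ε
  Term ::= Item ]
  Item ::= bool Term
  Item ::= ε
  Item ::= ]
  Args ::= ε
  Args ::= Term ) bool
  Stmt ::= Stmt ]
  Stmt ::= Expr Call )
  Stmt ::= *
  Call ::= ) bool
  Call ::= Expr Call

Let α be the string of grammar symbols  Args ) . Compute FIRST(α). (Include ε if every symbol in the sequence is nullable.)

Add FIRST(Args)\{ε} = { ), *, ], bool }; Args is nullable, continue.
) is a terminal; add {)} and stop.

{ ), *, ], bool }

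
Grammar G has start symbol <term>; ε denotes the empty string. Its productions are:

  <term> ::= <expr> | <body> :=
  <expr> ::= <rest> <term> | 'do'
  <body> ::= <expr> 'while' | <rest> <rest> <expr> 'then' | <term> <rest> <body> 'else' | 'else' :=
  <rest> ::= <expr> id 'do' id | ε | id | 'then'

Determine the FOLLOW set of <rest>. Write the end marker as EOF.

{ 'do', 'else', 'then', id }

In <expr> ::= <rest> <term>: add FIRST(<term>) = { 'do', 'else', 'then', id }.
In <body> ::= <rest> <rest> <expr> 'then': add FIRST(<rest> <expr> 'then') = { 'do', 'else', 'then', id }.
In <body> ::= <rest> <rest> <expr> 'then': add FIRST(<expr> 'then') = { 'do', 'else', 'then', id }.
In <body> ::= <term> <rest> <body> 'else': add FIRST(<body> 'else') = { 'do', 'else', 'then', id }.
Union: FOLLOW(<rest>) = { 'do', 'else', 'then', id }.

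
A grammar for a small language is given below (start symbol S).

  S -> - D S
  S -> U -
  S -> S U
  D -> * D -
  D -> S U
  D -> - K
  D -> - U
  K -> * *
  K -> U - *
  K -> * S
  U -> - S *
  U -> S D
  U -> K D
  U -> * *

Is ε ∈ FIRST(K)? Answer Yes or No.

No nonterminal in this grammar is nullable.
No production of K has an RHS whose symbols are all nullable, so K is not nullable.

No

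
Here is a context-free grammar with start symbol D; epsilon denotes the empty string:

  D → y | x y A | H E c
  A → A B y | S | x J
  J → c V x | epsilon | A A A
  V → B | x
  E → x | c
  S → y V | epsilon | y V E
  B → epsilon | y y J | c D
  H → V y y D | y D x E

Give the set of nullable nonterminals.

Directly nullable (have an epsilon-production): J, S, B.
A → S with every symbol nullable, so A is nullable.
V → B with every symbol nullable, so V is nullable.
No other nonterminal has a production whose RHS symbols are all nullable.

{ A, B, J, S, V }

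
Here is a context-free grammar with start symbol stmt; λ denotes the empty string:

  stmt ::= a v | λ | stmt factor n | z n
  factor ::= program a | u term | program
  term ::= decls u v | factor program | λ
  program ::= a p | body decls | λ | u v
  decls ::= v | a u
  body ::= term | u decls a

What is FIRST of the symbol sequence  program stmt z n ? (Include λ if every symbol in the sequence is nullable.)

Add FIRST(program)\{λ} = { a, u, v }; program is nullable, continue.
Add FIRST(stmt)\{λ} = { a, n, u, v, z }; stmt is nullable, continue.
z is a terminal; add {z} and stop.

{ a, n, u, v, z }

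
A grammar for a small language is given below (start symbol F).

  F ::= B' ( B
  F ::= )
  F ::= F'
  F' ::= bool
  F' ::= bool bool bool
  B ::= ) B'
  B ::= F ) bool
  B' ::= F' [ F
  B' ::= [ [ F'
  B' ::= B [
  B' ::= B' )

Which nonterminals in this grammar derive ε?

No nonterminal has an empty production or an RHS whose symbols are all nullable.

{ } (none)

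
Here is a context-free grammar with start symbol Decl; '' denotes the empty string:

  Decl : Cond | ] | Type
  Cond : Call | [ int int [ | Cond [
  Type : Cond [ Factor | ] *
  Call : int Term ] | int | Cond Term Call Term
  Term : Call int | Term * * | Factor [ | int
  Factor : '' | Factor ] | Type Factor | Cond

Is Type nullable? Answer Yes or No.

No

Nullable nonterminals: Factor.
No production of Type has an RHS whose symbols are all nullable, so Type is not nullable.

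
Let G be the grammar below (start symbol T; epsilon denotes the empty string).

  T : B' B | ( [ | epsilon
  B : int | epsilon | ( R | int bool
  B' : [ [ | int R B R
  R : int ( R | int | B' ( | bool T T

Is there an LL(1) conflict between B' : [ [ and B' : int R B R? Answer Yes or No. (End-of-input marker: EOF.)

FIRST([ [) = { [ } and FIRST(int R B R) = { int }.
The FIRST sets are disjoint and neither alternative is nullable — no conflict.

No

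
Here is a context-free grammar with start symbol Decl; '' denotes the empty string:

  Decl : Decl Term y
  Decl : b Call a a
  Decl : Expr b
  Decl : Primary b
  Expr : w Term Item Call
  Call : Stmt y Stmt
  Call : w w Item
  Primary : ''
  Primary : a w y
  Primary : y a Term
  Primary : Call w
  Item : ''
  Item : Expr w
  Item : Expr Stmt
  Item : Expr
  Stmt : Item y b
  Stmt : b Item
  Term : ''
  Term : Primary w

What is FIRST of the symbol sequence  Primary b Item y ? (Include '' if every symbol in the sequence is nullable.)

Add FIRST(Primary)\{''} = { a, b, w, y }; Primary is nullable, continue.
b is a terminal; add {b} and stop.

{ a, b, w, y }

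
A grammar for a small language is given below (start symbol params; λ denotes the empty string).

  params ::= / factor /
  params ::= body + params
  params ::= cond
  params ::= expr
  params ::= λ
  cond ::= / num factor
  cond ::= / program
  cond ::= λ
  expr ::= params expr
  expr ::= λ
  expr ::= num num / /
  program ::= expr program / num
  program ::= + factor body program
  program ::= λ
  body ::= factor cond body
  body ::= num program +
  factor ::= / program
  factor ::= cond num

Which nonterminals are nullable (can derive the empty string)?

Directly nullable (have an λ-production): params, cond, expr, program.
No other nonterminal has a production whose RHS symbols are all nullable.

{ cond, expr, params, program }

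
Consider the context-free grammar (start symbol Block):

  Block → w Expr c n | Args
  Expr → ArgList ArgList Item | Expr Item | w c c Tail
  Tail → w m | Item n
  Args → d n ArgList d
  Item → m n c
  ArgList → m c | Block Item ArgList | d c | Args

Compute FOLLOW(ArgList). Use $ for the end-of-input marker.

In Expr → ArgList ArgList Item: add FIRST(ArgList Item) = { d, m, w }.
In Expr → ArgList ArgList Item: add FIRST(Item) = { m }.
In Args → d n ArgList d: add FIRST(d) = { d }.
In ArgList → Block Item ArgList: ArgList is at the end, add FOLLOW(ArgList) = { d, m, w }.
Union: FOLLOW(ArgList) = { d, m, w }.

{ d, m, w }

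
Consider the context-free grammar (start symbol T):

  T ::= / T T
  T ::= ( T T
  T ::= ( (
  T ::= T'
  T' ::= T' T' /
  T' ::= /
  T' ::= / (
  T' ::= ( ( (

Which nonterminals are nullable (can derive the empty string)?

No nonterminal has an empty production or an RHS whose symbols are all nullable.

{ } (none)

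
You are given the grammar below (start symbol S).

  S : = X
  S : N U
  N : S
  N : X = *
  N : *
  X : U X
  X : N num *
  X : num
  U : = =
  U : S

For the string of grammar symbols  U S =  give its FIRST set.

Add FIRST(U) = { *, =, num }; U is not nullable, stop.

{ *, =, num }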